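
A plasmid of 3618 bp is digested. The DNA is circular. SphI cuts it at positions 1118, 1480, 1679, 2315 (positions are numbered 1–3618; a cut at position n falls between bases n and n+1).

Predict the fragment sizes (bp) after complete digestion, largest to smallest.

2421, 636, 362, 199 bp

Circular molecule, 4 cuts → 4 fragments:
  1480 − 1118 = 362 bp
  1679 − 1480 = 199 bp
  2315 − 1679 = 636 bp
  wrap: 3618 − 2315 + 1118 = 2421 bp
Sorted largest to smallest: 2421, 636, 362, 199 bp.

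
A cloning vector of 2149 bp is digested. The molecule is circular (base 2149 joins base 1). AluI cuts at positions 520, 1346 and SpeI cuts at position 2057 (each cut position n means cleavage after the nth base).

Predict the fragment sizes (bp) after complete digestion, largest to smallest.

826, 711, 612 bp

Combined cut positions (sorted): 520, 1346, 2057.
Circular molecule, 3 cuts → 3 fragments:
  1346 − 520 = 826 bp
  2057 − 1346 = 711 bp
  wrap: 2149 − 2057 + 520 = 612 bp
Sorted largest to smallest: 826, 711, 612 bp.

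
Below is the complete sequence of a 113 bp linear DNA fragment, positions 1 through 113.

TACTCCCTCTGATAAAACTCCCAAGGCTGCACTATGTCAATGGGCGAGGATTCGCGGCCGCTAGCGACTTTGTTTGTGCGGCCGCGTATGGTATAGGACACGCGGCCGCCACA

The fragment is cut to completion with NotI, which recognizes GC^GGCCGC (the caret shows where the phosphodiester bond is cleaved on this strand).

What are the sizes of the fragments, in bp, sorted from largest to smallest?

NotI sites (GCGGCCGC) start at positions 54, 78, 102.
NotI cuts after base 2 of each site, so after positions 55, 79, 103.
Linear molecule, 3 cuts → 4 fragments:
  1–55 → 55 bp
  56–79 → 24 bp
  80–103 → 24 bp
  104–113 → 10 bp
Sorted largest to smallest: 55, 24, 24, 10 bp.

55, 24, 24, 10 bp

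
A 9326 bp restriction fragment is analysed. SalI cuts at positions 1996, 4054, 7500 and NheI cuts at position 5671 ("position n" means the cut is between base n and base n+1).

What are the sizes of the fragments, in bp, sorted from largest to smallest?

Combined cut positions (sorted): 1996, 4054, 5671, 7500.
Linear molecule, 4 cuts → 5 fragments:
  1996 − 0 = 1996 bp
  4054 − 1996 = 2058 bp
  5671 − 4054 = 1617 bp
  7500 − 5671 = 1829 bp
  9326 − 7500 = 1826 bp
Sorted largest to smallest: 2058, 1996, 1829, 1826, 1617 bp.

2058, 1996, 1829, 1826, 1617 bp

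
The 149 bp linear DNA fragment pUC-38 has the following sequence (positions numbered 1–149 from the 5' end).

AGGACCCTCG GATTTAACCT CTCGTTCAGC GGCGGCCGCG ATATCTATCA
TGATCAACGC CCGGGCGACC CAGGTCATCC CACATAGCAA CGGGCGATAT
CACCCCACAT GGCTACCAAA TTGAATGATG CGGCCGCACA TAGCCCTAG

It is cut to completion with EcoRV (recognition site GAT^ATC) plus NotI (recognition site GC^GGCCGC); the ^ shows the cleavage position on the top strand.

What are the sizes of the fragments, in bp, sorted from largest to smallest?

EcoRV sites (GATATC) start at positions 40, 96.
EcoRV cuts after base 3 of each site, so after positions 42, 98.
NotI sites (GCGGCCGC) start at positions 32, 130.
NotI cuts after base 2 of each site, so after positions 33, 131.
Combined cut positions: 33, 42, 98, 131.
Linear molecule, 4 cuts → 5 fragments:
  1–33 → 33 bp
  34–42 → 9 bp
  43–98 → 56 bp
  99–131 → 33 bp
  132–149 → 18 bp
Sorted largest to smallest: 56, 33, 33, 18, 9 bp.

56, 33, 33, 18, 9 bp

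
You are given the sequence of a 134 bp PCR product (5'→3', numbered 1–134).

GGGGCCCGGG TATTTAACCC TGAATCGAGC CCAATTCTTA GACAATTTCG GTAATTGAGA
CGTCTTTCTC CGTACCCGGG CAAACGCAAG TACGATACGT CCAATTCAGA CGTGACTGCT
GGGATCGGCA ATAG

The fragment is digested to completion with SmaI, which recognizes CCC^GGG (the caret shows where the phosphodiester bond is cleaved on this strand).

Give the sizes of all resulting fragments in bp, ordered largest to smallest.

70, 57, 7 bp

SmaI sites (CCCGGG) start at positions 5, 75.
SmaI cuts after base 3 of each site, so after positions 7, 77.
Linear molecule, 2 cuts → 3 fragments:
  1–7 → 7 bp
  8–77 → 70 bp
  78–134 → 57 bp
Sorted largest to smallest: 70, 57, 7 bp.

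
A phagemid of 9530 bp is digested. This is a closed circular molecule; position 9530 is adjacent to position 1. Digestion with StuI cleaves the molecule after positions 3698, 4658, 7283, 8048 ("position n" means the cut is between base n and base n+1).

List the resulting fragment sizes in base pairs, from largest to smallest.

5180, 2625, 960, 765 bp

Circular molecule, 4 cuts → 4 fragments:
  4658 − 3698 = 960 bp
  7283 − 4658 = 2625 bp
  8048 − 7283 = 765 bp
  wrap: 9530 − 8048 + 3698 = 5180 bp
Sorted largest to smallest: 5180, 2625, 960, 765 bp.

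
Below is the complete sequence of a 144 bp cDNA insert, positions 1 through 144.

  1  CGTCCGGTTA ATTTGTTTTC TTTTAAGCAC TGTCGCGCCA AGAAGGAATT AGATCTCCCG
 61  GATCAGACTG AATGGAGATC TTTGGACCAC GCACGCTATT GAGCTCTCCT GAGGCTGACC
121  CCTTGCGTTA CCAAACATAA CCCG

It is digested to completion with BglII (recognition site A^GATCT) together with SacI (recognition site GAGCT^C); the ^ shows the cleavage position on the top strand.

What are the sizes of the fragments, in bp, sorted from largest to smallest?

51, 39, 29, 25 bp

BglII sites (AGATCT) start at positions 51, 76.
BglII cuts after the first base of each site, so after positions 51, 76.
The SacI site (GAGCTC) starts at position 101.
SacI cuts after base 5 of each site (before the last base), so after position 105.
Combined cut positions: 51, 76, 105.
Linear molecule, 3 cuts → 4 fragments:
  1–51 → 51 bp
  52–76 → 25 bp
  77–105 → 29 bp
  106–144 → 39 bp
Sorted largest to smallest: 51, 39, 29, 25 bp.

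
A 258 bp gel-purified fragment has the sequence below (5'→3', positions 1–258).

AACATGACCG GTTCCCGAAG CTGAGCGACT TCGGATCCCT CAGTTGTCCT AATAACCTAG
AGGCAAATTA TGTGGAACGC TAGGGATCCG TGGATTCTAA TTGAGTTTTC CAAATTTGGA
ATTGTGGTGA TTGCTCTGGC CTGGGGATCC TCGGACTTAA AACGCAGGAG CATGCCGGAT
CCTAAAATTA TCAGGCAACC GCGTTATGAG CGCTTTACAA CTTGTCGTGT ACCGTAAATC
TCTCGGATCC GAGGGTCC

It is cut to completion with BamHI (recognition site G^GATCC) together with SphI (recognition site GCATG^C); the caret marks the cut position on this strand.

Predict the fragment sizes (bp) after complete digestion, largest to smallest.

68, 61, 51, 33, 29, 13, 3 bp

BamHI sites (GGATCC) start at positions 33, 84, 145, 177, 245.
BamHI cuts after the first base of each site, so after positions 33, 84, 145, 177, 245.
The SphI site (GCATGC) starts at position 170.
SphI cuts after base 5 of each site (before the last base), so after position 174.
Combined cut positions: 33, 84, 145, 174, 177, 245.
Linear molecule, 6 cuts → 7 fragments:
  1–33 → 33 bp
  34–84 → 51 bp
  85–145 → 61 bp
  146–174 → 29 bp
  175–177 → 3 bp
  178–245 → 68 bp
  246–258 → 13 bp
Sorted largest to smallest: 68, 61, 51, 33, 29, 13, 3 bp.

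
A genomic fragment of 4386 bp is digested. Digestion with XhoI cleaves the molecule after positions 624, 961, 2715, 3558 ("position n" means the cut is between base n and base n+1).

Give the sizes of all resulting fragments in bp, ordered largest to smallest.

Linear molecule, 4 cuts → 5 fragments:
  624 − 0 = 624 bp
  961 − 624 = 337 bp
  2715 − 961 = 1754 bp
  3558 − 2715 = 843 bp
  4386 − 3558 = 828 bp
Sorted largest to smallest: 1754, 843, 828, 624, 337 bp.

1754, 843, 828, 624, 337 bp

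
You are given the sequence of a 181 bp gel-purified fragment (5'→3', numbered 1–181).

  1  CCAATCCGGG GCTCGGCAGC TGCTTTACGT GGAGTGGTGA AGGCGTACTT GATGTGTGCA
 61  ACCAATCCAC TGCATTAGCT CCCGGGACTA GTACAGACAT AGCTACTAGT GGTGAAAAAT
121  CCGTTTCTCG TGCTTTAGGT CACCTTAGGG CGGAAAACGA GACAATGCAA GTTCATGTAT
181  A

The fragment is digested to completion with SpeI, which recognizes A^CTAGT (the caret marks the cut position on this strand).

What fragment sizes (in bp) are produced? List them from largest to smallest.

SpeI sites (ACTAGT) start at positions 87, 105.
SpeI cuts after the first base of each site, so after positions 87, 105.
Linear molecule, 2 cuts → 3 fragments:
  1–87 → 87 bp
  88–105 → 18 bp
  106–181 → 76 bp
Sorted largest to smallest: 87, 76, 18 bp.

87, 76, 18 bp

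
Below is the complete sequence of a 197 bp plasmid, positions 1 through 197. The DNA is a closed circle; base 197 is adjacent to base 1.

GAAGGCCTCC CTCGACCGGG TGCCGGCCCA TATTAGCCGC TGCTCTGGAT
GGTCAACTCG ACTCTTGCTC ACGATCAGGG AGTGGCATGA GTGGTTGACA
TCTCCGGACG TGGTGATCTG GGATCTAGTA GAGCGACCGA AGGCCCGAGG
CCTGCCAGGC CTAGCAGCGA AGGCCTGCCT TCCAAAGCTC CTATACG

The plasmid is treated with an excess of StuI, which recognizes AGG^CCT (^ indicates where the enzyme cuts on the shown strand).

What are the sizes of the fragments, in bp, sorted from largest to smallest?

145, 29, 14, 9 bp

StuI sites (AGGCCT) start at positions 3, 148, 157, 171.
StuI cuts after base 3 of each site, so after positions 5, 150, 159, 173.
Circular molecule, 4 cuts → 4 fragments:
  6–150 → 145 bp
  151–159 → 9 bp
  160–173 → 14 bp
  174–197 then 1–5 → 24 + 5 = 29 bp
Sorted largest to smallest: 145, 29, 14, 9 bp.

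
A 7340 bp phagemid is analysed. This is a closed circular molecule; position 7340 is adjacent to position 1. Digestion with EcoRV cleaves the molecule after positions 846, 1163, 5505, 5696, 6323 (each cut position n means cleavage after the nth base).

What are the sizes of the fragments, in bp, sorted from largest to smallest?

4342, 1863, 627, 317, 191 bp

Circular molecule, 5 cuts → 5 fragments:
  1163 − 846 = 317 bp
  5505 − 1163 = 4342 bp
  5696 − 5505 = 191 bp
  6323 − 5696 = 627 bp
  wrap: 7340 − 6323 + 846 = 1863 bp
Sorted largest to smallest: 4342, 1863, 627, 317, 191 bp.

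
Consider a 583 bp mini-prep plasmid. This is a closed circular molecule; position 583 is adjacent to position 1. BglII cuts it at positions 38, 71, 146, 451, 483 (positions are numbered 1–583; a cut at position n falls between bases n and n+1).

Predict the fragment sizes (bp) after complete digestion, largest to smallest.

305, 138, 75, 33, 32 bp

Circular molecule, 5 cuts → 5 fragments:
  71 − 38 = 33 bp
  146 − 71 = 75 bp
  451 − 146 = 305 bp
  483 − 451 = 32 bp
  wrap: 583 − 483 + 38 = 138 bp
Sorted largest to smallest: 305, 138, 75, 33, 32 bp.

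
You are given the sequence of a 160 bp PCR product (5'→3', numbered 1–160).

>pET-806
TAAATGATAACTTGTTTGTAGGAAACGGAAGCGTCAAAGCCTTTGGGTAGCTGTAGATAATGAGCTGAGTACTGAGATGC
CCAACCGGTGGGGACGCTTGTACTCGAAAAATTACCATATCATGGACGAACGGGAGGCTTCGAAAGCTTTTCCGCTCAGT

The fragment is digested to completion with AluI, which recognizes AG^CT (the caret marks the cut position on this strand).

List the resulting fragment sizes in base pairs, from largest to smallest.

82, 50, 14, 14 bp

AluI sites (AGCT) start at positions 49, 63, 145.
AluI cuts after base 2 of each site, so after positions 50, 64, 146.
Linear molecule, 3 cuts → 4 fragments:
  1–50 → 50 bp
  51–64 → 14 bp
  65–146 → 82 bp
  147–160 → 14 bp
Sorted largest to smallest: 82, 50, 14, 14 bp.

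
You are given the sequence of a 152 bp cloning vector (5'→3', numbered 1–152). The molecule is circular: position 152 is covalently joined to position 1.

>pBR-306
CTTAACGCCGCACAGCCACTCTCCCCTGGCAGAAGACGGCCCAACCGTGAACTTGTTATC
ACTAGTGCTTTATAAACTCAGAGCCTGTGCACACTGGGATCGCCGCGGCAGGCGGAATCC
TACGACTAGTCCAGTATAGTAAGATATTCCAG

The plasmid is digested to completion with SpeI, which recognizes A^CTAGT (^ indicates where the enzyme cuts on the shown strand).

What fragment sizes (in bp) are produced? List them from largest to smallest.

SpeI sites (ACTAGT) start at positions 61, 125.
SpeI cuts after the first base of each site, so after positions 61, 125.
Circular molecule, 2 cuts → 2 fragments:
  62–125 → 64 bp
  126–152 then 1–61 → 27 + 61 = 88 bp
Sorted largest to smallest: 88, 64 bp.

88, 64 bp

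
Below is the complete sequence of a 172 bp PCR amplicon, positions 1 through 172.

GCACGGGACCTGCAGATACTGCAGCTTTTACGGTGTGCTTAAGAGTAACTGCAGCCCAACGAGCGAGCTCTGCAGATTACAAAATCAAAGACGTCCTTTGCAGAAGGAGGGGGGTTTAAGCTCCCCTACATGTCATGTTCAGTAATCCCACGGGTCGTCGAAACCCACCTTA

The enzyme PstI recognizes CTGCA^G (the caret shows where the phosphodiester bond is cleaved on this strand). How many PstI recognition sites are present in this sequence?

4

CTGCAG occurs starting at positions 10, 19, 49, 70.
PstI cuts at 4 sites.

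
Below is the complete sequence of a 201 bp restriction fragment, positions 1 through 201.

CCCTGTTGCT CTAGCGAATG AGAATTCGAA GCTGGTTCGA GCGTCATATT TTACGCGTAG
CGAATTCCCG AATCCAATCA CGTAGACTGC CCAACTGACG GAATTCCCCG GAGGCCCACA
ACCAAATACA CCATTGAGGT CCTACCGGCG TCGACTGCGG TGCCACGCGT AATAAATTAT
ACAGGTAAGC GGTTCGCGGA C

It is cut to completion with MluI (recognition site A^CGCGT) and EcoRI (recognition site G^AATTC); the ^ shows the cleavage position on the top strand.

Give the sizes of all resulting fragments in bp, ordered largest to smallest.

64, 39, 36, 31, 22, 9 bp

MluI sites (ACGCGT) start at positions 53, 165.
MluI cuts after the first base of each site, so after positions 53, 165.
EcoRI sites (GAATTC) start at positions 22, 62, 101.
EcoRI cuts after the first base of each site, so after positions 22, 62, 101.
Combined cut positions: 22, 53, 62, 101, 165.
Linear molecule, 5 cuts → 6 fragments:
  1–22 → 22 bp
  23–53 → 31 bp
  54–62 → 9 bp
  63–101 → 39 bp
  102–165 → 64 bp
  166–201 → 36 bp
Sorted largest to smallest: 64, 39, 36, 31, 22, 9 bp.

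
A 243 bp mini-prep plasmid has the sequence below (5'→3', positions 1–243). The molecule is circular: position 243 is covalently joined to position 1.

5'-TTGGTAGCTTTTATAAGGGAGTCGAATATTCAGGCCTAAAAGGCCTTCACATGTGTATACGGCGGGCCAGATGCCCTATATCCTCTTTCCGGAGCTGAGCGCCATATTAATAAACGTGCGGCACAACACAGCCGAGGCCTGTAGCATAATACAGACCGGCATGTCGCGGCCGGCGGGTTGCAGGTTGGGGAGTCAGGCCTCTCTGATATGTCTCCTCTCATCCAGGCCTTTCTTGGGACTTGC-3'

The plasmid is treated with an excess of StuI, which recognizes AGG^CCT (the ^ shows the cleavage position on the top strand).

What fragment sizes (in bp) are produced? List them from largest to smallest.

StuI sites (AGGCCT) start at positions 32, 41, 135, 195, 224.
StuI cuts after base 3 of each site, so after positions 34, 43, 137, 197, 226.
Circular molecule, 5 cuts → 5 fragments:
  35–43 → 9 bp
  44–137 → 94 bp
  138–197 → 60 bp
  198–226 → 29 bp
  227–243 then 1–34 → 17 + 34 = 51 bp
Sorted largest to smallest: 94, 60, 51, 29, 9 bp.

94, 60, 51, 29, 9 bp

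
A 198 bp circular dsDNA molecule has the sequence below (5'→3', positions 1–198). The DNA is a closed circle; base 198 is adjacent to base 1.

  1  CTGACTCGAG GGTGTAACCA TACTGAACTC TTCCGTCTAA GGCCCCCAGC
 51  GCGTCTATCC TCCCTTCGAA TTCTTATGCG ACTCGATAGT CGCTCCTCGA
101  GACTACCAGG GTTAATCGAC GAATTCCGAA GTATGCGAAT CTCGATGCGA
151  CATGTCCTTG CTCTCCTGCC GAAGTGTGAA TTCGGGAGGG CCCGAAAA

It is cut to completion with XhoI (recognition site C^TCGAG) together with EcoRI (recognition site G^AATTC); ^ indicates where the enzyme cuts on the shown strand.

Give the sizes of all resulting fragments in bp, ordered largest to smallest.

XhoI sites (CTCGAG) start at positions 5, 96.
XhoI cuts after the first base of each site, so after positions 5, 96.
EcoRI sites (GAATTC) start at positions 68, 121, 178.
EcoRI cuts after the first base of each site, so after positions 68, 121, 178.
Combined cut positions: 5, 68, 96, 121, 178.
Circular molecule, 5 cuts → 5 fragments:
  6–68 → 63 bp
  69–96 → 28 bp
  97–121 → 25 bp
  122–178 → 57 bp
  179–198 then 1–5 → 20 + 5 = 25 bp
Sorted largest to smallest: 63, 57, 28, 25, 25 bp.

63, 57, 28, 25, 25 bp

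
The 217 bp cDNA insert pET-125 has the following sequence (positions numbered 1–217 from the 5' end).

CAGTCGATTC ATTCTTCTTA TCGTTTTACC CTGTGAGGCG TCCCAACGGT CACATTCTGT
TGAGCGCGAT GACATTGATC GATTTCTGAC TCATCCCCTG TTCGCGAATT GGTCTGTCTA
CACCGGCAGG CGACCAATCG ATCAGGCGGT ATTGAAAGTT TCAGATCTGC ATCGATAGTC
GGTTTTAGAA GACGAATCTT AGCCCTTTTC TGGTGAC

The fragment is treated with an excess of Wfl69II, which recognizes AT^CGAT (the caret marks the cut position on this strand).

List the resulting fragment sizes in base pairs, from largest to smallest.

79, 59, 45, 34 bp

Wfl69II sites (ATCGAT) start at positions 78, 137, 171.
Wfl69II cuts after base 2 of each site, so after positions 79, 138, 172.
Linear molecule, 3 cuts → 4 fragments:
  1–79 → 79 bp
  80–138 → 59 bp
  139–172 → 34 bp
  173–217 → 45 bp
Sorted largest to smallest: 79, 59, 45, 34 bp.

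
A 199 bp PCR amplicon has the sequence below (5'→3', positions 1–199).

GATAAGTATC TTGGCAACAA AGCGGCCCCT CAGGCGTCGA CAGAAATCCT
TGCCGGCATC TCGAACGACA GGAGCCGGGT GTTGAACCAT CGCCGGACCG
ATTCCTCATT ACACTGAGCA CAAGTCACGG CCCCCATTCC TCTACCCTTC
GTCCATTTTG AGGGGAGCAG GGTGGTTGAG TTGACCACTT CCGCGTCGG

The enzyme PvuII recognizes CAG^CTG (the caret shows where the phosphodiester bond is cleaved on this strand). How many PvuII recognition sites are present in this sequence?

0

No occurrence of CAGCTG is present in the sequence.
PvuII does not cut: 0 sites.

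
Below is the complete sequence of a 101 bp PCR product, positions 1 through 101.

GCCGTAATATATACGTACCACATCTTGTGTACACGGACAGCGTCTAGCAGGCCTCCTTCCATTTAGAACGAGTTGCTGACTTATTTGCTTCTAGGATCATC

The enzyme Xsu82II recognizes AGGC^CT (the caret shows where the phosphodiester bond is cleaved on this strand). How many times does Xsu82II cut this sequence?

AGGCCT occurs starting at position 49.
Xsu82II cuts at 1 site.

1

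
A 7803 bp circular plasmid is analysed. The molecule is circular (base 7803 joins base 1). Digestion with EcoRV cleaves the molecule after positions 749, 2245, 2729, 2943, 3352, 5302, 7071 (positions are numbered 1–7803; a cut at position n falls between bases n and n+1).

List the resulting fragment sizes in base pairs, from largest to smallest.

Circular molecule, 7 cuts → 7 fragments:
  2245 − 749 = 1496 bp
  2729 − 2245 = 484 bp
  2943 − 2729 = 214 bp
  3352 − 2943 = 409 bp
  5302 − 3352 = 1950 bp
  7071 − 5302 = 1769 bp
  wrap: 7803 − 7071 + 749 = 1481 bp
Sorted largest to smallest: 1950, 1769, 1496, 1481, 484, 409, 214 bp.

1950, 1769, 1496, 1481, 484, 409, 214 bp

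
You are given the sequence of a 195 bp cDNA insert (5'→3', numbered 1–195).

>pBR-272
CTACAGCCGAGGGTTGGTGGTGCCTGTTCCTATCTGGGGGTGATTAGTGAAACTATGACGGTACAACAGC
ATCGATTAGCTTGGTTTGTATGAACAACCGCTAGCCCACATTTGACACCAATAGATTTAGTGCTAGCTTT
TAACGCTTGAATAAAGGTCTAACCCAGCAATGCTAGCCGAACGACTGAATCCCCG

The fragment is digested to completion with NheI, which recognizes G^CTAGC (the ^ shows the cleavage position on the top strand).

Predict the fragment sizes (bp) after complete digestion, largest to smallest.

NheI sites (GCTAGC) start at positions 100, 132, 172.
NheI cuts after the first base of each site, so after positions 100, 132, 172.
Linear molecule, 3 cuts → 4 fragments:
  1–100 → 100 bp
  101–132 → 32 bp
  133–172 → 40 bp
  173–195 → 23 bp
Sorted largest to smallest: 100, 40, 32, 23 bp.

100, 40, 32, 23 bp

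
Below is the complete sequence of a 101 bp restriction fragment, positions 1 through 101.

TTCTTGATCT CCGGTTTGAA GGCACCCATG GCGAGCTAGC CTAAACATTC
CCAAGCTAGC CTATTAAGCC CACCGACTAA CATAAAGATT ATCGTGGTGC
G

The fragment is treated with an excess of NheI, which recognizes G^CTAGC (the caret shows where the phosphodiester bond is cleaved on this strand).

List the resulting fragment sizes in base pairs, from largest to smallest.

46, 35, 20 bp

NheI sites (GCTAGC) start at positions 35, 55.
NheI cuts after the first base of each site, so after positions 35, 55.
Linear molecule, 2 cuts → 3 fragments:
  1–35 → 35 bp
  36–55 → 20 bp
  56–101 → 46 bp
Sorted largest to smallest: 46, 35, 20 bp.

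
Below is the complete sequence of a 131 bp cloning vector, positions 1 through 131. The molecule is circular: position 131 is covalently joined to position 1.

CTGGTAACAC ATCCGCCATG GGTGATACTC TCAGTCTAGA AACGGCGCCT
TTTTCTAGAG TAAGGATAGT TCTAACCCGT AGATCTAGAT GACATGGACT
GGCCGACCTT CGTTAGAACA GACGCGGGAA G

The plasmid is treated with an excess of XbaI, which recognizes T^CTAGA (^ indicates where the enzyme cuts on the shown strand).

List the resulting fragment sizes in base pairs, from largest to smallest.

XbaI sites (TCTAGA) start at positions 35, 54, 84.
XbaI cuts after the first base of each site, so after positions 35, 54, 84.
Circular molecule, 3 cuts → 3 fragments:
  36–54 → 19 bp
  55–84 → 30 bp
  85–131 then 1–35 → 47 + 35 = 82 bp
Sorted largest to smallest: 82, 30, 19 bp.

82, 30, 19 bp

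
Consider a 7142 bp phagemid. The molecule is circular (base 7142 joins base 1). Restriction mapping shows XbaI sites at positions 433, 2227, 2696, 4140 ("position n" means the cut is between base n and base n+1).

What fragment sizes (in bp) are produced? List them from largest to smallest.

3435, 1794, 1444, 469 bp

Circular molecule, 4 cuts → 4 fragments:
  2227 − 433 = 1794 bp
  2696 − 2227 = 469 bp
  4140 − 2696 = 1444 bp
  wrap: 7142 − 4140 + 433 = 3435 bp
Sorted largest to smallest: 3435, 1794, 1444, 469 bp.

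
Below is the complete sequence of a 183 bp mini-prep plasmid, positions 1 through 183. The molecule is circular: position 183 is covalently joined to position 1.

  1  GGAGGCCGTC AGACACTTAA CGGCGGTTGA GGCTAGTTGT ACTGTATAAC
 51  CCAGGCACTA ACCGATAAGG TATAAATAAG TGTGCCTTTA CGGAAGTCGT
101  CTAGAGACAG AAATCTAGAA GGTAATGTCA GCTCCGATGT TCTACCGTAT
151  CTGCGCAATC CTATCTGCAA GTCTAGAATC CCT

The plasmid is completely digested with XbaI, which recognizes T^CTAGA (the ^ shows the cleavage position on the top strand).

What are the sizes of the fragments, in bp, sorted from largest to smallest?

XbaI sites (TCTAGA) start at positions 100, 114, 172.
XbaI cuts after the first base of each site, so after positions 100, 114, 172.
Circular molecule, 3 cuts → 3 fragments:
  101–114 → 14 bp
  115–172 → 58 bp
  173–183 then 1–100 → 11 + 100 = 111 bp
Sorted largest to smallest: 111, 58, 14 bp.

111, 58, 14 bp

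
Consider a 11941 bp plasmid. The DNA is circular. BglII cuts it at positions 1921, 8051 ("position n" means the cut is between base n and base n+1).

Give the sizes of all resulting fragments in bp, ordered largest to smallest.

Circular molecule, 2 cuts → 2 fragments:
  8051 − 1921 = 6130 bp
  wrap: 11941 − 8051 + 1921 = 5811 bp
Sorted largest to smallest: 6130, 5811 bp.

6130, 5811 bp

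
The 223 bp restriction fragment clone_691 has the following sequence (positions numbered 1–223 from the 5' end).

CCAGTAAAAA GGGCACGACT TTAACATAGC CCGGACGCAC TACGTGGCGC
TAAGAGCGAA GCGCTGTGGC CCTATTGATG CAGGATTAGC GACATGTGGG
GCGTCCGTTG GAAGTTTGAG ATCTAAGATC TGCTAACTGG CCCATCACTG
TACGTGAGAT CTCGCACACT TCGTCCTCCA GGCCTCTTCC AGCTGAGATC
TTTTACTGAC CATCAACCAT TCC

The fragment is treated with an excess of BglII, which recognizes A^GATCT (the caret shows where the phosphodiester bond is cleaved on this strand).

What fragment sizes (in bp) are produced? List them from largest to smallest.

BglII sites (AGATCT) start at positions 119, 126, 157, 196.
BglII cuts after the first base of each site, so after positions 119, 126, 157, 196.
Linear molecule, 4 cuts → 5 fragments:
  1–119 → 119 bp
  120–126 → 7 bp
  127–157 → 31 bp
  158–196 → 39 bp
  197–223 → 27 bp
Sorted largest to smallest: 119, 39, 31, 27, 7 bp.

119, 39, 31, 27, 7 bp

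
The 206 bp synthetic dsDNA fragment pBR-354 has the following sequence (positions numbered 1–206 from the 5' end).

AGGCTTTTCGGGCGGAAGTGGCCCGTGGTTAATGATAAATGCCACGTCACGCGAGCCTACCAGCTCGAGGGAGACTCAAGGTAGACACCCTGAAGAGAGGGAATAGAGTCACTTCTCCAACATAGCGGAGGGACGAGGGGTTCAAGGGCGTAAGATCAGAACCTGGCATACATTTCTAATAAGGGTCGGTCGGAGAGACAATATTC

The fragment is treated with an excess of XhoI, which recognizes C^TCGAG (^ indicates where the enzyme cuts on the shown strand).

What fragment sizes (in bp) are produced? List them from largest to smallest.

The XhoI site (CTCGAG) starts at position 64.
XhoI cuts after the first base of each site, so after position 64.
Linear molecule, 1 cut → 2 fragments:
  1–64 → 64 bp
  65–206 → 142 bp
Sorted largest to smallest: 142, 64 bp.

142, 64 bp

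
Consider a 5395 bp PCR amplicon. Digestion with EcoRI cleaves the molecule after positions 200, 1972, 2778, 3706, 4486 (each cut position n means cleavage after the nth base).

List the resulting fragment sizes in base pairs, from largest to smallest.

1772, 928, 909, 806, 780, 200 bp

Linear molecule, 5 cuts → 6 fragments:
  200 − 0 = 200 bp
  1972 − 200 = 1772 bp
  2778 − 1972 = 806 bp
  3706 − 2778 = 928 bp
  4486 − 3706 = 780 bp
  5395 − 4486 = 909 bp
Sorted largest to smallest: 1772, 928, 909, 806, 780, 200 bp.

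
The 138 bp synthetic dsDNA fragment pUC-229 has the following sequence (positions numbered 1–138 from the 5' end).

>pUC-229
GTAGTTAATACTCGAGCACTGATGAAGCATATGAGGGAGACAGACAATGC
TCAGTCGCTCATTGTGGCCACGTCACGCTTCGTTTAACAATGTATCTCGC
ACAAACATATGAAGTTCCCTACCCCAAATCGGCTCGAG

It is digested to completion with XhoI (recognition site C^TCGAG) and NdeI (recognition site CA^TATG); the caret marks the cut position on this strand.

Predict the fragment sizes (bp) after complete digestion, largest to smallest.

XhoI sites (CTCGAG) start at positions 11, 133.
XhoI cuts after the first base of each site, so after positions 11, 133.
NdeI sites (CATATG) start at positions 28, 106.
NdeI cuts after base 2 of each site, so after positions 29, 107.
Combined cut positions: 11, 29, 107, 133.
Linear molecule, 4 cuts → 5 fragments:
  1–11 → 11 bp
  12–29 → 18 bp
  30–107 → 78 bp
  108–133 → 26 bp
  134–138 → 5 bp
Sorted largest to smallest: 78, 26, 18, 11, 5 bp.

78, 26, 18, 11, 5 bp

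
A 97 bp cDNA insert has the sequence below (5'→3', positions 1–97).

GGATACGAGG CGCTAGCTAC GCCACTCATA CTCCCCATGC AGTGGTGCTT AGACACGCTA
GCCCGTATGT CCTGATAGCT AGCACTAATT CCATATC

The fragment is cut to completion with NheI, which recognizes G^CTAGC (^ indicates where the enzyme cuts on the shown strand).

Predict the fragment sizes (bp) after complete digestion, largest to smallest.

45, 21, 19, 12 bp

NheI sites (GCTAGC) start at positions 12, 57, 78.
NheI cuts after the first base of each site, so after positions 12, 57, 78.
Linear molecule, 3 cuts → 4 fragments:
  1–12 → 12 bp
  13–57 → 45 bp
  58–78 → 21 bp
  79–97 → 19 bp
Sorted largest to smallest: 45, 21, 19, 12 bp.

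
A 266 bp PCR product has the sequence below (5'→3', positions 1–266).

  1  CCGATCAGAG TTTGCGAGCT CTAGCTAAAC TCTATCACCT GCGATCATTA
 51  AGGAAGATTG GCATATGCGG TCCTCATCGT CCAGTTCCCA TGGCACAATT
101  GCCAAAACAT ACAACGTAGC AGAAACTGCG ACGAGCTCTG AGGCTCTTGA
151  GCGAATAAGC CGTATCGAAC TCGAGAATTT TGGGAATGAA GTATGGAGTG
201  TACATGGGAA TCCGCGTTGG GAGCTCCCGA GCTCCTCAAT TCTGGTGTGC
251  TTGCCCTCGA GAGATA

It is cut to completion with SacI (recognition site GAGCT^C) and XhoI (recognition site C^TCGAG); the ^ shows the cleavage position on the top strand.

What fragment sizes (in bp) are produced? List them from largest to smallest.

117, 55, 33, 23, 20, 10, 8 bp

SacI sites (GAGCTC) start at positions 16, 133, 221, 229.
SacI cuts after base 5 of each site (before the last base), so after positions 20, 137, 225, 233.
XhoI sites (CTCGAG) start at positions 170, 256.
XhoI cuts after the first base of each site, so after positions 170, 256.
Combined cut positions: 20, 137, 170, 225, 233, 256.
Linear molecule, 6 cuts → 7 fragments:
  1–20 → 20 bp
  21–137 → 117 bp
  138–170 → 33 bp
  171–225 → 55 bp
  226–233 → 8 bp
  234–256 → 23 bp
  257–266 → 10 bp
Sorted largest to smallest: 117, 55, 33, 23, 20, 10, 8 bp.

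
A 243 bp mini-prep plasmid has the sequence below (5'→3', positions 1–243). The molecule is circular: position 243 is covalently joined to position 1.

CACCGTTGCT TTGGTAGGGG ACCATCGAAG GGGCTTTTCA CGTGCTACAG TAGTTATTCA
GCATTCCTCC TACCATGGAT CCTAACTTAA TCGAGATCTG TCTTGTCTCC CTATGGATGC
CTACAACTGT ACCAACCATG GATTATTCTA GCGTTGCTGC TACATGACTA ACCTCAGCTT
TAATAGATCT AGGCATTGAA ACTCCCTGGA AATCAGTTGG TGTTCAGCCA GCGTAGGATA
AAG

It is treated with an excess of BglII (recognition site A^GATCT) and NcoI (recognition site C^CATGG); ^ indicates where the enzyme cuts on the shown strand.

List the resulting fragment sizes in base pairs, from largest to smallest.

BglII sites (AGATCT) start at positions 94, 185.
BglII cuts after the first base of each site, so after positions 94, 185.
NcoI sites (CCATGG) start at positions 73, 136.
NcoI cuts after the first base of each site, so after positions 73, 136.
Combined cut positions: 73, 94, 136, 185.
Circular molecule, 4 cuts → 4 fragments:
  74–94 → 21 bp
  95–136 → 42 bp
  137–185 → 49 bp
  186–243 then 1–73 → 58 + 73 = 131 bp
Sorted largest to smallest: 131, 49, 42, 21 bp.

131, 49, 42, 21 bp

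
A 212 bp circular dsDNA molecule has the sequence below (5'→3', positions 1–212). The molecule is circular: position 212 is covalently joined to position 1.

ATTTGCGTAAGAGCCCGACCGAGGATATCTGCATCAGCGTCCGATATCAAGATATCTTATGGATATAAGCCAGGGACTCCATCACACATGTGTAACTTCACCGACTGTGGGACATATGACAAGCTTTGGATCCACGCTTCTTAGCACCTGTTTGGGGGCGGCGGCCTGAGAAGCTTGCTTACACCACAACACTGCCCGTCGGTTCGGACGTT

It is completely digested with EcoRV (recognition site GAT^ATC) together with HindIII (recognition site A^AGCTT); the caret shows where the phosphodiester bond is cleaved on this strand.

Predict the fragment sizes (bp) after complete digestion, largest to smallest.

EcoRV sites (GATATC) start at positions 24, 43, 51.
EcoRV cuts after base 3 of each site, so after positions 26, 45, 53.
HindIII sites (AAGCTT) start at positions 121, 171.
HindIII cuts after the first base of each site, so after positions 121, 171.
Combined cut positions: 26, 45, 53, 121, 171.
Circular molecule, 5 cuts → 5 fragments:
  27–45 → 19 bp
  46–53 → 8 bp
  54–121 → 68 bp
  122–171 → 50 bp
  172–212 then 1–26 → 41 + 26 = 67 bp
Sorted largest to smallest: 68, 67, 50, 19, 8 bp.

68, 67, 50, 19, 8 bp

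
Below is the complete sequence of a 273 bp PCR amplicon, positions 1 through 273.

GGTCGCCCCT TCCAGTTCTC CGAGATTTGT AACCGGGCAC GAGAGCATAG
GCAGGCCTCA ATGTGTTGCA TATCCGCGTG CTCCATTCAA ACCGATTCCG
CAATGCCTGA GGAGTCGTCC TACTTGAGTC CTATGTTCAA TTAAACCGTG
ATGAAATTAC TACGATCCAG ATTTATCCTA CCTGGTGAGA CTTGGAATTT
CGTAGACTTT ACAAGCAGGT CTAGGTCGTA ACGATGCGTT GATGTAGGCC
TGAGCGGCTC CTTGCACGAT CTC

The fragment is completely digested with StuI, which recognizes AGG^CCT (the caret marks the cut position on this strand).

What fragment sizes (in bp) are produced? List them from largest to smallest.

StuI sites (AGGCCT) start at positions 53, 246.
StuI cuts after base 3 of each site, so after positions 55, 248.
Linear molecule, 2 cuts → 3 fragments:
  1–55 → 55 bp
  56–248 → 193 bp
  249–273 → 25 bp
Sorted largest to smallest: 193, 55, 25 bp.

193, 55, 25 bp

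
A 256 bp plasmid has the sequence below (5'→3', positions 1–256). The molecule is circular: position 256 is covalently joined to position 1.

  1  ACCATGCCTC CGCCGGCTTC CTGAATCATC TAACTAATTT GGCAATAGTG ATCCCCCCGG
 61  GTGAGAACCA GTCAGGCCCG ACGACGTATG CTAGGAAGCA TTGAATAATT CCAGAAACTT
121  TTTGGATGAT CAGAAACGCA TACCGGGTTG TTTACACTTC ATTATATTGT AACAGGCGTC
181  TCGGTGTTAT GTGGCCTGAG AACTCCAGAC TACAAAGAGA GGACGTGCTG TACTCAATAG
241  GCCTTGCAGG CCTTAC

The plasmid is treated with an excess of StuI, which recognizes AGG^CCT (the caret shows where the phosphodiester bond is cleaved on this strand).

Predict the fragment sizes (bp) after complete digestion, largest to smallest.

StuI sites (AGGCCT) start at positions 239, 248.
StuI cuts after base 3 of each site, so after positions 241, 250.
Circular molecule, 2 cuts → 2 fragments:
  242–250 → 9 bp
  251–256 then 1–241 → 6 + 241 = 247 bp
Sorted largest to smallest: 247, 9 bp.

247, 9 bp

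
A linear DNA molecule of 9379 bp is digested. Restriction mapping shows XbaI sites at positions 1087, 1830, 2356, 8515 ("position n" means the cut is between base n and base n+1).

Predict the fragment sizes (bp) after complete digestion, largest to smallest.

6159, 1087, 864, 743, 526 bp

Linear molecule, 4 cuts → 5 fragments:
  1087 − 0 = 1087 bp
  1830 − 1087 = 743 bp
  2356 − 1830 = 526 bp
  8515 − 2356 = 6159 bp
  9379 − 8515 = 864 bp
Sorted largest to smallest: 6159, 1087, 864, 743, 526 bp.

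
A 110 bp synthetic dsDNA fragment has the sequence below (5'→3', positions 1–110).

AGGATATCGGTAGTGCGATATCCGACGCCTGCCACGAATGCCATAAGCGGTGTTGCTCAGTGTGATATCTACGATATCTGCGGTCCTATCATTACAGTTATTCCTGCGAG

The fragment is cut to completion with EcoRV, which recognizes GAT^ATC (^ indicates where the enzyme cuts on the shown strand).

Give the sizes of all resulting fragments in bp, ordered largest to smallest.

EcoRV sites (GATATC) start at positions 3, 17, 64, 73.
EcoRV cuts after base 3 of each site, so after positions 5, 19, 66, 75.
Linear molecule, 4 cuts → 5 fragments:
  1–5 → 5 bp
  6–19 → 14 bp
  20–66 → 47 bp
  67–75 → 9 bp
  76–110 → 35 bp
Sorted largest to smallest: 47, 35, 14, 9, 5 bp.

47, 35, 14, 9, 5 bp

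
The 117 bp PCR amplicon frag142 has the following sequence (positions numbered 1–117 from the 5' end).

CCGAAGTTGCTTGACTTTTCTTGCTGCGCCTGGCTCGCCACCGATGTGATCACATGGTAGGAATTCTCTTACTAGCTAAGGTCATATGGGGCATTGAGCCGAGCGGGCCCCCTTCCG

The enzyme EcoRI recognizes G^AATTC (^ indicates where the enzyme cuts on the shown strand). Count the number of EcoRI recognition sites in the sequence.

1

GAATTC occurs starting at position 61.
EcoRI cuts at 1 site.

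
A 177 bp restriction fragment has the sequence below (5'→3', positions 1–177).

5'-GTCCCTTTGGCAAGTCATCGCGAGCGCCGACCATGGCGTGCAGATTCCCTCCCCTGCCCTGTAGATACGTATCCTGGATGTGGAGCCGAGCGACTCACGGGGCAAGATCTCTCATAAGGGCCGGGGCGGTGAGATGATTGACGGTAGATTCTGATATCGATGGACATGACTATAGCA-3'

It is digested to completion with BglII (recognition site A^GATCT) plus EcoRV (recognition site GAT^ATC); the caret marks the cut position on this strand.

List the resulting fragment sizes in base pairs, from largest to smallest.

105, 50, 22 bp

The BglII site (AGATCT) starts at position 105.
BglII cuts after the first base of each site, so after position 105.
The EcoRV site (GATATC) starts at position 153.
EcoRV cuts after base 3 of each site, so after position 155.
Combined cut positions: 105, 155.
Linear molecule, 2 cuts → 3 fragments:
  1–105 → 105 bp
  106–155 → 50 bp
  156–177 → 22 bp
Sorted largest to smallest: 105, 50, 22 bp.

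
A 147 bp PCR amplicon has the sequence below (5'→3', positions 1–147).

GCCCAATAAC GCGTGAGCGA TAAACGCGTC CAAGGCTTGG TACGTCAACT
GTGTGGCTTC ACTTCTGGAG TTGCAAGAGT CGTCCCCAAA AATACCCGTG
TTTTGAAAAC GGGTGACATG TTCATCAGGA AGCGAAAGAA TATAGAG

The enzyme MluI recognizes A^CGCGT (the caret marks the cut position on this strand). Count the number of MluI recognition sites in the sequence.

ACGCGT occurs starting at positions 9, 24.
MluI cuts at 2 sites.

2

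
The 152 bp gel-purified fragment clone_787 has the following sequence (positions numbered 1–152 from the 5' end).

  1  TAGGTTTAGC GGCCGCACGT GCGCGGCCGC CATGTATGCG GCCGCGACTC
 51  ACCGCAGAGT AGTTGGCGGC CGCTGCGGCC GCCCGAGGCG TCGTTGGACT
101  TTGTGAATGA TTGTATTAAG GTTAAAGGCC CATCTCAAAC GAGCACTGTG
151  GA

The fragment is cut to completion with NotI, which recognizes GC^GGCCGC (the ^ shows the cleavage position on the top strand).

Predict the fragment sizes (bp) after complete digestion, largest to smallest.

NotI sites (GCGGCCGC) start at positions 9, 23, 38, 66, 75.
NotI cuts after base 2 of each site, so after positions 10, 24, 39, 67, 76.
Linear molecule, 5 cuts → 6 fragments:
  1–10 → 10 bp
  11–24 → 14 bp
  25–39 → 15 bp
  40–67 → 28 bp
  68–76 → 9 bp
  77–152 → 76 bp
Sorted largest to smallest: 76, 28, 15, 14, 10, 9 bp.

76, 28, 15, 14, 10, 9 bp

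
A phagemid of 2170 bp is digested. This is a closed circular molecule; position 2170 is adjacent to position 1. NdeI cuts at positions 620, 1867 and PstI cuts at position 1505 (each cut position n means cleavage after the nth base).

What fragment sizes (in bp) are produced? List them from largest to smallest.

Combined cut positions (sorted): 620, 1505, 1867.
Circular molecule, 3 cuts → 3 fragments:
  1505 − 620 = 885 bp
  1867 − 1505 = 362 bp
  wrap: 2170 − 1867 + 620 = 923 bp
Sorted largest to smallest: 923, 885, 362 bp.

923, 885, 362 bp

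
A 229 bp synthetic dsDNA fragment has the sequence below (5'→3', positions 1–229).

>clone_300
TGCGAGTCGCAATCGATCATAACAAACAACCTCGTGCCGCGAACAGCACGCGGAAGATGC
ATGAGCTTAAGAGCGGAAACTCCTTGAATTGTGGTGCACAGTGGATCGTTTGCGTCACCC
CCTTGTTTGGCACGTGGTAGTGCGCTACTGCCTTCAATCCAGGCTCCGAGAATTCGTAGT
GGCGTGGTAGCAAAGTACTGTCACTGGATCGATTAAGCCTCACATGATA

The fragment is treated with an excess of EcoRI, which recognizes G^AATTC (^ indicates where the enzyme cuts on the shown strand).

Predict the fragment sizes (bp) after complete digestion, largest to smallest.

170, 59 bp

The EcoRI site (GAATTC) starts at position 170.
EcoRI cuts after the first base of each site, so after position 170.
Linear molecule, 1 cut → 2 fragments:
  1–170 → 170 bp
  171–229 → 59 bp
Sorted largest to smallest: 170, 59 bp.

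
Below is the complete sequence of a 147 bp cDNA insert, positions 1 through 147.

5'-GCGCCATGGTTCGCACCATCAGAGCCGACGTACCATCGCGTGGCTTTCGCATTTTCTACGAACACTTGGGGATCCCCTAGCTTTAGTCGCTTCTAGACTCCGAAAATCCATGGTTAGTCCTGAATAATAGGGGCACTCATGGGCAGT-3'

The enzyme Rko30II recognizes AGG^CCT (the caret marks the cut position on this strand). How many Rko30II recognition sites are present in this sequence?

0

No occurrence of AGGCCT is present in the sequence.
Rko30II does not cut: 0 sites.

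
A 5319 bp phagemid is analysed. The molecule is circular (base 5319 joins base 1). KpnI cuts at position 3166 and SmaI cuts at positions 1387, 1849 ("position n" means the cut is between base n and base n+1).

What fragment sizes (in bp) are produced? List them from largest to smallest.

3540, 1317, 462 bp

Combined cut positions (sorted): 1387, 1849, 3166.
Circular molecule, 3 cuts → 3 fragments:
  1849 − 1387 = 462 bp
  3166 − 1849 = 1317 bp
  wrap: 5319 − 3166 + 1387 = 3540 bp
Sorted largest to smallest: 3540, 1317, 462 bp.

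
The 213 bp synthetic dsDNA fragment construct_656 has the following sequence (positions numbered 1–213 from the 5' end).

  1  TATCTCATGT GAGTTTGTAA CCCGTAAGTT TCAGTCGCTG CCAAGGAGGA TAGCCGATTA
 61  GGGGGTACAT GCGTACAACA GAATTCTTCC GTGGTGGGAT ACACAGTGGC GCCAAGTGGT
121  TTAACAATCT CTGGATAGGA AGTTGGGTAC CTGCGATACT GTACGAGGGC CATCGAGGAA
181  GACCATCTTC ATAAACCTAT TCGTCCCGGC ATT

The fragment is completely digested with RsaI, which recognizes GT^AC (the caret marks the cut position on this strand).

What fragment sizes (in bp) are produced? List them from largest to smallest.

74, 66, 51, 14, 8 bp

RsaI sites (GTAC) start at positions 65, 73, 147, 161.
RsaI cuts after base 2 of each site, so after positions 66, 74, 148, 162.
Linear molecule, 4 cuts → 5 fragments:
  1–66 → 66 bp
  67–74 → 8 bp
  75–148 → 74 bp
  149–162 → 14 bp
  163–213 → 51 bp
Sorted largest to smallest: 74, 66, 51, 14, 8 bp.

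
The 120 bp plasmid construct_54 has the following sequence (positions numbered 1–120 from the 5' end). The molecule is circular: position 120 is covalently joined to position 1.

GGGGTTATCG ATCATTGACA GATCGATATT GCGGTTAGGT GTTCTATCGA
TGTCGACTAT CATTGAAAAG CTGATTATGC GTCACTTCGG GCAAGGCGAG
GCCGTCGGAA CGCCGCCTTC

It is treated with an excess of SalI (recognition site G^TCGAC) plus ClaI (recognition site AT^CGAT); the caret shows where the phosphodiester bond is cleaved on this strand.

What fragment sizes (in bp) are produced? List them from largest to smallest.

The SalI site (GTCGAC) starts at position 52.
SalI cuts after the first base of each site, so after position 52.
ClaI sites (ATCGAT) start at positions 7, 22, 46.
ClaI cuts after base 2 of each site, so after positions 8, 23, 47.
Combined cut positions: 8, 23, 47, 52.
Circular molecule, 4 cuts → 4 fragments:
  9–23 → 15 bp
  24–47 → 24 bp
  48–52 → 5 bp
  53–120 then 1–8 → 68 + 8 = 76 bp
Sorted largest to smallest: 76, 24, 15, 5 bp.

76, 24, 15, 5 bp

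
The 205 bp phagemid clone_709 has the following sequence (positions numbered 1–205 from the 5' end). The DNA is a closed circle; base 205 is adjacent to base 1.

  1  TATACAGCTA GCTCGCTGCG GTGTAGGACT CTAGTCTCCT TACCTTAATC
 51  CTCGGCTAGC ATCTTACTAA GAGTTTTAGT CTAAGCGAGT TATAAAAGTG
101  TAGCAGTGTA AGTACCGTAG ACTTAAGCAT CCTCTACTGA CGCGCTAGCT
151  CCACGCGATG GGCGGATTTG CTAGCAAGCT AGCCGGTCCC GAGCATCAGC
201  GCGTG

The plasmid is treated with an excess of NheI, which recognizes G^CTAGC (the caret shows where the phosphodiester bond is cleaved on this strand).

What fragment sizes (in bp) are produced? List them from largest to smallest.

89, 48, 34, 26, 8 bp

NheI sites (GCTAGC) start at positions 7, 55, 144, 170, 178.
NheI cuts after the first base of each site, so after positions 7, 55, 144, 170, 178.
Circular molecule, 5 cuts → 5 fragments:
  8–55 → 48 bp
  56–144 → 89 bp
  145–170 → 26 bp
  171–178 → 8 bp
  179–205 then 1–7 → 27 + 7 = 34 bp
Sorted largest to smallest: 89, 48, 34, 26, 8 bp.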